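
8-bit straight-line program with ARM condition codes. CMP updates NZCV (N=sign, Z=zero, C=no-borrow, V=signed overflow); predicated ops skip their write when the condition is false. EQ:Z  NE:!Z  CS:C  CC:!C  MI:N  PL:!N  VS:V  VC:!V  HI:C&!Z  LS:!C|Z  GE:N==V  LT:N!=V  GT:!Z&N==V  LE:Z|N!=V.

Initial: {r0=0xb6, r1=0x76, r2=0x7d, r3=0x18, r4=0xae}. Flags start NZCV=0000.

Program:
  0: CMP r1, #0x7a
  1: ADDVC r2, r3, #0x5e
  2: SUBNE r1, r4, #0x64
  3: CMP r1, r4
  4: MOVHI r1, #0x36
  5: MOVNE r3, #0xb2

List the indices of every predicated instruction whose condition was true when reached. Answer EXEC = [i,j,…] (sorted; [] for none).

[0] flags=1000 → (cmp)
[1] flags=1000 VC?T → r2=0x76
[2] flags=1000 NE?T → r1=0x4a
[3] flags=1001 → (cmp)
[4] flags=1001 HI?F → skip
[5] flags=1001 NE?T → r3=0xb2

EXEC = [1,2,5]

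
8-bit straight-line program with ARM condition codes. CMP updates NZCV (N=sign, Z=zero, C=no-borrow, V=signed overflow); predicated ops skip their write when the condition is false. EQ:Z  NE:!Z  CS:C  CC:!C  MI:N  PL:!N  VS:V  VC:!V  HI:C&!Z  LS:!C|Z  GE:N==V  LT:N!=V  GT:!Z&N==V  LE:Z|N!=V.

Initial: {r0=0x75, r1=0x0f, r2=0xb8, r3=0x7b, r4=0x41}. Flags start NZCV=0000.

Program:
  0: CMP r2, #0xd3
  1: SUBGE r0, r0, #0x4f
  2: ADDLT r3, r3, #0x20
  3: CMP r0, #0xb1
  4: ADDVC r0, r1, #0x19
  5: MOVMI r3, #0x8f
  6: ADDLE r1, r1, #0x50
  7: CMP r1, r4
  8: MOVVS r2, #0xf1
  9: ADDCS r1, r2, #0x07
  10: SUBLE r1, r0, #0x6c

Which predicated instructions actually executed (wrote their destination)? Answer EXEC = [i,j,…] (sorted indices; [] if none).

EXEC = [2,5,10]

0: ✓ CMP  NZCV=1000
1: · SUBGE
2: ✓ ADDLT  r3←0x9b
3: ✓ CMP  NZCV=1001
4: · ADDVC
5: ✓ MOVMI  r3←0x8f
6: · ADDLE
7: ✓ CMP  NZCV=1000
8: · MOVVS
9: · ADDCS
10: ✓ SUBLE  r1←0x09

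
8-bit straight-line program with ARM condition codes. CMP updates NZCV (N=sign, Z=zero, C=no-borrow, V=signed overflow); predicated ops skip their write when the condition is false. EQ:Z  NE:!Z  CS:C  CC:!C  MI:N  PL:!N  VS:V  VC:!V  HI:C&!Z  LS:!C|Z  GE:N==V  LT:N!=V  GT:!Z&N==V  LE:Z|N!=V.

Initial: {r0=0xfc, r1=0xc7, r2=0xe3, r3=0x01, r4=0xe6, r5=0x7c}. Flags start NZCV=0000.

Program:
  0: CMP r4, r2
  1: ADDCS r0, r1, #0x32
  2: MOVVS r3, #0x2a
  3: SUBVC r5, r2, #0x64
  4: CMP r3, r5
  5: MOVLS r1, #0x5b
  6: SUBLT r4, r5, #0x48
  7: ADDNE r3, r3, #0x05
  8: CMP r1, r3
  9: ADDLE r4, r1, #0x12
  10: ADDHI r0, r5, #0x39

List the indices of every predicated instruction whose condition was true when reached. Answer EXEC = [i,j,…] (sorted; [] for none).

[0] flags=0010 → (cmp)
[1] flags=0010 CS?T → r0=0xf9
[2] flags=0010 VS?F → skip
[3] flags=0010 VC?T → r5=0x7f
[4] flags=1000 → (cmp)
[5] flags=1000 LS?T → r1=0x5b
[6] flags=1000 LT?T → r4=0x37
[7] flags=1000 NE?T → r3=0x06
[8] flags=0010 → (cmp)
[9] flags=0010 LE?F → skip
[10] flags=0010 HI?T → r0=0xb8

EXEC = [1,3,5,6,7,10]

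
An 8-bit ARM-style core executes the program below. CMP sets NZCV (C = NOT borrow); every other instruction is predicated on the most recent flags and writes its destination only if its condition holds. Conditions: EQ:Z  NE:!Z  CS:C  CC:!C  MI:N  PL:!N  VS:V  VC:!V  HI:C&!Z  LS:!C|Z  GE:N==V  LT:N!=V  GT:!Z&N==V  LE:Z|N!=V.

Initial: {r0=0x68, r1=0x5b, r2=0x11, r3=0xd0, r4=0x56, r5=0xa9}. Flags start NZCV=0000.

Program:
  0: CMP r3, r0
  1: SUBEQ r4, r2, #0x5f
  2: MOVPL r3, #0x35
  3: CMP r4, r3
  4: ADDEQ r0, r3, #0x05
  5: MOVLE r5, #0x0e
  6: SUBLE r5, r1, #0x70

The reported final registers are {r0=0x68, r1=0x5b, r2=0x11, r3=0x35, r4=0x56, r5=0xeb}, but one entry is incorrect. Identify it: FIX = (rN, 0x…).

0: ✓ CMP  NZCV=0011
1: · SUBEQ
2: ✓ MOVPL  r3←0x35
3: ✓ CMP  NZCV=0010
4: · ADDEQ
5: · MOVLE
6: · SUBLE

FIX = (r5, 0xa9)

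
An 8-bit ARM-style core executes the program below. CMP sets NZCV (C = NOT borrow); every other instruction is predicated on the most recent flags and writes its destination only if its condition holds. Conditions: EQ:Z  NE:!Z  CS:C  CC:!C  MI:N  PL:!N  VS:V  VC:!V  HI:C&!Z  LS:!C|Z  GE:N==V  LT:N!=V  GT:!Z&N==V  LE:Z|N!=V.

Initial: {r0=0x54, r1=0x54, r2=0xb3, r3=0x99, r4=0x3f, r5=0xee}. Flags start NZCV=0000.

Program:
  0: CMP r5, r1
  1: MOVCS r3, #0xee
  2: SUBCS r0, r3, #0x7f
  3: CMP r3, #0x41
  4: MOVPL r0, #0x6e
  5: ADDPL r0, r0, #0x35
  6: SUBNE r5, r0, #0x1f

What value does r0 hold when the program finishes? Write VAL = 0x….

VAL = 0x6f

[0] flags=1010 → (cmp)
[1] flags=1010 CS?T → r3=0xee
[2] flags=1010 CS?T → r0=0x6f
[3] flags=1010 → (cmp)
[4] flags=1010 PL?F → skip
[5] flags=1010 PL?F → skip
[6] flags=1010 NE?T → r5=0x50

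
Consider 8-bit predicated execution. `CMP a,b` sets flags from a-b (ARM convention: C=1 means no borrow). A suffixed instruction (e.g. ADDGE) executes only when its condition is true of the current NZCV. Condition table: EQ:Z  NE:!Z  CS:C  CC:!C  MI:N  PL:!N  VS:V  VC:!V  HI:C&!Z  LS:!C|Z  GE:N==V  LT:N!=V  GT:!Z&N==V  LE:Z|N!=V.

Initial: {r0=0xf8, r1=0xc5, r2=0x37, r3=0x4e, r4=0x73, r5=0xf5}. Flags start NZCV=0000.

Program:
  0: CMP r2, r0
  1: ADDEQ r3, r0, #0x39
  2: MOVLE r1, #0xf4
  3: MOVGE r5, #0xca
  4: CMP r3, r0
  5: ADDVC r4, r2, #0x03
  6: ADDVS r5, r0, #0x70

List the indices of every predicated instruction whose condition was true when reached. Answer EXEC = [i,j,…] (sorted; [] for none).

EXEC = [3,5]

[0] flags=0000 → (cmp)
[1] flags=0000 EQ?F → skip
[2] flags=0000 LE?F → skip
[3] flags=0000 GE?T → r5=0xca
[4] flags=0000 → (cmp)
[5] flags=0000 VC?T → r4=0x3a
[6] flags=0000 VS?F → skip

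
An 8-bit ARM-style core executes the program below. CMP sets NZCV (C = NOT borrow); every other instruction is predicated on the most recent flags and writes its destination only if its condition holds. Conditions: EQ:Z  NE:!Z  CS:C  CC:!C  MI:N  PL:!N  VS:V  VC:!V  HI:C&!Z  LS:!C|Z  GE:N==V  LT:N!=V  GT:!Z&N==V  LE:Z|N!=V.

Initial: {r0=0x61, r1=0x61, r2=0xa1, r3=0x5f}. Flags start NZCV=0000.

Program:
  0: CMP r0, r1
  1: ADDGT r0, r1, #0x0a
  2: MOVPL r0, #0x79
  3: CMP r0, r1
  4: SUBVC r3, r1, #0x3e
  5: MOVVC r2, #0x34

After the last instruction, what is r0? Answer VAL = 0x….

VAL = 0x79

0: ✓ CMP  NZCV=0110
1: · ADDGT
2: ✓ MOVPL  r0←0x79
3: ✓ CMP  NZCV=0010
4: ✓ SUBVC  r3←0x23
5: ✓ MOVVC  r2←0x34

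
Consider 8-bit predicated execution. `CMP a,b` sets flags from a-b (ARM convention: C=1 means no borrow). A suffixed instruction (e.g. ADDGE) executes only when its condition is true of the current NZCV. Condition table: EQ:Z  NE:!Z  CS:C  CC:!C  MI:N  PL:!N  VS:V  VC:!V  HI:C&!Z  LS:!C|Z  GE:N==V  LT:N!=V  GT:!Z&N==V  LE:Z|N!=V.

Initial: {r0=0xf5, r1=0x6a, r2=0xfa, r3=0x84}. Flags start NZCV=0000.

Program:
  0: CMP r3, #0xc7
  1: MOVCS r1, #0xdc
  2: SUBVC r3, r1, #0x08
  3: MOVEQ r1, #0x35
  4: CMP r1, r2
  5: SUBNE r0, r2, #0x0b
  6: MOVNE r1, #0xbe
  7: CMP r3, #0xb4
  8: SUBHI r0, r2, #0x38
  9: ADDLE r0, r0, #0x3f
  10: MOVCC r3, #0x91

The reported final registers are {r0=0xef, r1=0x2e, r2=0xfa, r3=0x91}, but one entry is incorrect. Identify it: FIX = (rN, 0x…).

[0] flags=1000 → (cmp)
[1] flags=1000 CS?F → skip
[2] flags=1000 VC?T → r3=0x62
[3] flags=1000 EQ?F → skip
[4] flags=0000 → (cmp)
[5] flags=0000 NE?T → r0=0xef
[6] flags=0000 NE?T → r1=0xbe
[7] flags=1001 → (cmp)
[8] flags=1001 HI?F → skip
[9] flags=1001 LE?F → skip
[10] flags=1001 CC?T → r3=0x91

FIX = (r1, 0xbe)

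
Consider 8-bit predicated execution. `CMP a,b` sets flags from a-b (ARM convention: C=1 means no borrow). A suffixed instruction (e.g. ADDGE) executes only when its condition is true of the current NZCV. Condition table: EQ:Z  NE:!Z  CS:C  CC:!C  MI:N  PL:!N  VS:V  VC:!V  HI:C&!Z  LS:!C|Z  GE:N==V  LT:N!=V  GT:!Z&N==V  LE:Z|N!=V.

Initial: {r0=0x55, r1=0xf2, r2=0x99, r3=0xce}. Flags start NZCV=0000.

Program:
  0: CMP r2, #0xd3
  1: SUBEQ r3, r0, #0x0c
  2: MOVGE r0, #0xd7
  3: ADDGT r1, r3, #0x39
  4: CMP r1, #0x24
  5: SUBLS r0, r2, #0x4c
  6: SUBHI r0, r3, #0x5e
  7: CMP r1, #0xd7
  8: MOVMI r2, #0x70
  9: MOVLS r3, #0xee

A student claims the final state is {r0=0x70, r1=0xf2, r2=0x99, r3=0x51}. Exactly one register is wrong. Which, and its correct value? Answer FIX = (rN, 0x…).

[0] flags=1000 → (cmp)
[1] flags=1000 EQ?F → skip
[2] flags=1000 GE?F → skip
[3] flags=1000 GT?F → skip
[4] flags=1010 → (cmp)
[5] flags=1010 LS?F → skip
[6] flags=1010 HI?T → r0=0x70
[7] flags=0010 → (cmp)
[8] flags=0010 MI?F → skip
[9] flags=0010 LS?F → skip

FIX = (r3, 0xce)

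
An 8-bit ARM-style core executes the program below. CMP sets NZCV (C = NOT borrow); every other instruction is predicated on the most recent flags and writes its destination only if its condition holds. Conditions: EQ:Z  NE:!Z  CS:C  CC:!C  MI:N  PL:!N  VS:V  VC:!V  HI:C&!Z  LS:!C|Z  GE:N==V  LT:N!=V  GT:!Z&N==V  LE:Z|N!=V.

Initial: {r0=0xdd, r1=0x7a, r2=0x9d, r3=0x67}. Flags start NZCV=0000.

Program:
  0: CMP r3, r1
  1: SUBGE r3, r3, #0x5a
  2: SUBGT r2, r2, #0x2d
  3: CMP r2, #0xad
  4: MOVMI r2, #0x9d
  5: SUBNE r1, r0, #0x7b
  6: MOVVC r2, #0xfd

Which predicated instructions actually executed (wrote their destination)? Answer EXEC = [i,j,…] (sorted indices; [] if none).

[0] flags=1000 → (cmp)
[1] flags=1000 GE?F → skip
[2] flags=1000 GT?F → skip
[3] flags=1000 → (cmp)
[4] flags=1000 MI?T → r2=0x9d
[5] flags=1000 NE?T → r1=0x62
[6] flags=1000 VC?T → r2=0xfd

EXEC = [4,5,6]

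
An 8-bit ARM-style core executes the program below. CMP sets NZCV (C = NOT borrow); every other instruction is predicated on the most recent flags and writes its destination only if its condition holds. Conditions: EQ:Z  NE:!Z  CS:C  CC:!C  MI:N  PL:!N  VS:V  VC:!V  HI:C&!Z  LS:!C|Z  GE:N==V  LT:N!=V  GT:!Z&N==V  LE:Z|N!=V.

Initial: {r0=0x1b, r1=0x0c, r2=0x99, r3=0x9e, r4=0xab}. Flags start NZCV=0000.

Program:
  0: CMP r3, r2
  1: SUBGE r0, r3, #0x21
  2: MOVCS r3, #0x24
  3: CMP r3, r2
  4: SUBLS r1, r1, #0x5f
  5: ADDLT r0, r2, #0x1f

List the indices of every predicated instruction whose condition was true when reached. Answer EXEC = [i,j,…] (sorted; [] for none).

EXEC = [1,2,4]

[0] flags=0010 → (cmp)
[1] flags=0010 GE?T → r0=0x7d
[2] flags=0010 CS?T → r3=0x24
[3] flags=1001 → (cmp)
[4] flags=1001 LS?T → r1=0xad
[5] flags=1001 LT?F → skip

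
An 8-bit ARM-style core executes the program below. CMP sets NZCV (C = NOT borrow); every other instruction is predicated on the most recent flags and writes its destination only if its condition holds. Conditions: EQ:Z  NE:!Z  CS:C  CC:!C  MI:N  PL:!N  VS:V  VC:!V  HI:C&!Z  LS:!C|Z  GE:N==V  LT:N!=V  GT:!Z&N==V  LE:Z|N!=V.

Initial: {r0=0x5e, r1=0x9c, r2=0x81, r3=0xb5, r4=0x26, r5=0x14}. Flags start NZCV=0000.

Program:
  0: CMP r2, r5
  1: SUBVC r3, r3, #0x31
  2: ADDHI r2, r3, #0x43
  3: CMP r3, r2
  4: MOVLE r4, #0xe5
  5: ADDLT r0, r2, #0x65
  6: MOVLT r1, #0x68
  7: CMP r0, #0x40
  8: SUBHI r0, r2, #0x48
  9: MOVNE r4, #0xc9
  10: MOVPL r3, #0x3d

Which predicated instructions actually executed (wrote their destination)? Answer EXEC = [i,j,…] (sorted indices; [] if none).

[0] flags=0011 → (cmp)
[1] flags=0011 VC?F → skip
[2] flags=0011 HI?T → r2=0xf8
[3] flags=1000 → (cmp)
[4] flags=1000 LE?T → r4=0xe5
[5] flags=1000 LT?T → r0=0x5d
[6] flags=1000 LT?T → r1=0x68
[7] flags=0010 → (cmp)
[8] flags=0010 HI?T → r0=0xb0
[9] flags=0010 NE?T → r4=0xc9
[10] flags=0010 PL?T → r3=0x3d

EXEC = [2,4,5,6,8,9,10]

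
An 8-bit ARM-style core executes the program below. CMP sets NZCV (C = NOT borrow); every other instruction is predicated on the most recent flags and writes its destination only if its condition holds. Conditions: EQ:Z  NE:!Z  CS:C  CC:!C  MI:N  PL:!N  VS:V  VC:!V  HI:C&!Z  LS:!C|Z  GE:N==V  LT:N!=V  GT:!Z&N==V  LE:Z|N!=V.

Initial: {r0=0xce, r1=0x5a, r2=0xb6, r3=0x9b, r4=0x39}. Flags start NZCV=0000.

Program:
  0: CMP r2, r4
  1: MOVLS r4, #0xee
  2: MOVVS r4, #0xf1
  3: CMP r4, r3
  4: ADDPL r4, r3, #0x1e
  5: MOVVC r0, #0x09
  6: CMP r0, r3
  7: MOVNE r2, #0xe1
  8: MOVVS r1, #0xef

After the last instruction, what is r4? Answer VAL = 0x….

VAL = 0xb9

[0] flags=0011 → (cmp)
[1] flags=0011 LS?F → skip
[2] flags=0011 VS?T → r4=0xf1
[3] flags=0010 → (cmp)
[4] flags=0010 PL?T → r4=0xb9
[5] flags=0010 VC?T → r0=0x09
[6] flags=0000 → (cmp)
[7] flags=0000 NE?T → r2=0xe1
[8] flags=0000 VS?F → skip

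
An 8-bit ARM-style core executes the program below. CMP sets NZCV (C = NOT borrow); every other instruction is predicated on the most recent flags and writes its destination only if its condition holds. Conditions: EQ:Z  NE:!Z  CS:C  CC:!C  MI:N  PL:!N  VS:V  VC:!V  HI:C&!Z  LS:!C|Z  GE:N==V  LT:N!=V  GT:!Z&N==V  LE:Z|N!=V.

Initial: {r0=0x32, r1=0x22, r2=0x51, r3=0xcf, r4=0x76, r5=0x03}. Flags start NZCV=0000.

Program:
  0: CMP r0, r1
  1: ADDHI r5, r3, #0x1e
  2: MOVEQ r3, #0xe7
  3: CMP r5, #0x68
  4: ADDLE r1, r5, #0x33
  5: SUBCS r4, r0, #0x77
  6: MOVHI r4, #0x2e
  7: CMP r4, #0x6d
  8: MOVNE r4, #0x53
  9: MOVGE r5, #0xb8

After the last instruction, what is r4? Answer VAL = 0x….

VAL = 0x53

0: ✓ CMP  NZCV=0010
1: ✓ ADDHI  r5←0xed
2: · MOVEQ
3: ✓ CMP  NZCV=1010
4: ✓ ADDLE  r1←0x20
5: ✓ SUBCS  r4←0xbb
6: ✓ MOVHI  r4←0x2e
7: ✓ CMP  NZCV=1000
8: ✓ MOVNE  r4←0x53
9: · MOVGE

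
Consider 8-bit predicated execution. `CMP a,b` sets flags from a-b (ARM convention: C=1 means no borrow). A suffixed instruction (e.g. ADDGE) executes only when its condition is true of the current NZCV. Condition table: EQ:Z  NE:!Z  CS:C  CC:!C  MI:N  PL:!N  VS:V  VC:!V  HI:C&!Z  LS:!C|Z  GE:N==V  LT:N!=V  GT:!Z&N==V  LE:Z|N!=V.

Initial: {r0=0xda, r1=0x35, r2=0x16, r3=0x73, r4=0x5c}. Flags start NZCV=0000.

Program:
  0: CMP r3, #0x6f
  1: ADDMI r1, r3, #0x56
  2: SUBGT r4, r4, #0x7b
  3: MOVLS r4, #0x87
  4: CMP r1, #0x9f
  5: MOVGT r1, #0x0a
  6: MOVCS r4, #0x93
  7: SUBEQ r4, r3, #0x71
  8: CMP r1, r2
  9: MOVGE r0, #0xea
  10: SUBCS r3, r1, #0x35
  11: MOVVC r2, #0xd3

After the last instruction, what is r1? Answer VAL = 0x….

0: ✓ CMP  NZCV=0010
1: · ADDMI
2: ✓ SUBGT  r4←0xe1
3: · MOVLS
4: ✓ CMP  NZCV=1001
5: ✓ MOVGT  r1←0x0a
6: · MOVCS
7: · SUBEQ
8: ✓ CMP  NZCV=1000
9: · MOVGE
10: · SUBCS
11: ✓ MOVVC  r2←0xd3

VAL = 0x0a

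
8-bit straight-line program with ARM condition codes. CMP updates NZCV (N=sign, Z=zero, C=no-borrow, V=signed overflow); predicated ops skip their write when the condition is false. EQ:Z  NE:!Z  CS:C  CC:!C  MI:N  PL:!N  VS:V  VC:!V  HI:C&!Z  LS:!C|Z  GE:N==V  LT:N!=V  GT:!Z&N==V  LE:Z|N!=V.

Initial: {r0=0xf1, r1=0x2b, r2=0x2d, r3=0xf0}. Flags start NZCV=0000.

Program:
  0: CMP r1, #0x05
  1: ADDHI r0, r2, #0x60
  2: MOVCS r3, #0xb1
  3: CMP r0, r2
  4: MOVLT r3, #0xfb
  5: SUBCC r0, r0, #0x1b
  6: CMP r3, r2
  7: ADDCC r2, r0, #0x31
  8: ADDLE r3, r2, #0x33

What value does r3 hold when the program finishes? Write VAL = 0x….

[0] flags=0010 → (cmp)
[1] flags=0010 HI?T → r0=0x8d
[2] flags=0010 CS?T → r3=0xb1
[3] flags=0011 → (cmp)
[4] flags=0011 LT?T → r3=0xfb
[5] flags=0011 CC?F → skip
[6] flags=1010 → (cmp)
[7] flags=1010 CC?F → skip
[8] flags=1010 LE?T → r3=0x60

VAL = 0x60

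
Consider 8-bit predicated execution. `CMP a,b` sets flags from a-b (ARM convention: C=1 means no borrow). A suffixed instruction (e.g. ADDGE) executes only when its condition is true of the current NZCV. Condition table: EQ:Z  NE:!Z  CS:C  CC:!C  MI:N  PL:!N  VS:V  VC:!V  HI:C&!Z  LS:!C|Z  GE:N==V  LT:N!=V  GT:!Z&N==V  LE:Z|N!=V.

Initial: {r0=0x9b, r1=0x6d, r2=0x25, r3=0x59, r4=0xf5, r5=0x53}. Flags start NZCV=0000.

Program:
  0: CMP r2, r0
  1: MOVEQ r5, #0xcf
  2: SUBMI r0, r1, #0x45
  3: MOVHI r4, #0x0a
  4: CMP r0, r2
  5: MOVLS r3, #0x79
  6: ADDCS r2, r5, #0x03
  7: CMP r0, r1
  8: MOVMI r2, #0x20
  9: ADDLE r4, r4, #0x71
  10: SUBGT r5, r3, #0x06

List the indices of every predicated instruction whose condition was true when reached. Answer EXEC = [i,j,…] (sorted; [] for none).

0: ✓ CMP  NZCV=1001
1: · MOVEQ
2: ✓ SUBMI  r0←0x28
3: · MOVHI
4: ✓ CMP  NZCV=0010
5: · MOVLS
6: ✓ ADDCS  r2←0x56
7: ✓ CMP  NZCV=1000
8: ✓ MOVMI  r2←0x20
9: ✓ ADDLE  r4←0x66
10: · SUBGT

EXEC = [2,6,8,9]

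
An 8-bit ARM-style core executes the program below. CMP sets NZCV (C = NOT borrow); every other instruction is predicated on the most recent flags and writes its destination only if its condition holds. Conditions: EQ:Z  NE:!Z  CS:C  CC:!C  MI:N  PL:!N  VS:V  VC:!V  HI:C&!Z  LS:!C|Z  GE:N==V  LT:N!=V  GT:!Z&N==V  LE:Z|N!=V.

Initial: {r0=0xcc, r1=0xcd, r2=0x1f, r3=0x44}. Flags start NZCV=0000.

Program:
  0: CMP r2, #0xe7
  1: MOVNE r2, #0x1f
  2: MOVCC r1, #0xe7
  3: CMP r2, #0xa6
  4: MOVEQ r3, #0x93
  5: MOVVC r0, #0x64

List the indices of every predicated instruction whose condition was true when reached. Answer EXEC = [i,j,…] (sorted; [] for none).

0: ✓ CMP  NZCV=0000
1: ✓ MOVNE  r2←0x1f
2: ✓ MOVCC  r1←0xe7
3: ✓ CMP  NZCV=0000
4: · MOVEQ
5: ✓ MOVVC  r0←0x64

EXEC = [1,2,5]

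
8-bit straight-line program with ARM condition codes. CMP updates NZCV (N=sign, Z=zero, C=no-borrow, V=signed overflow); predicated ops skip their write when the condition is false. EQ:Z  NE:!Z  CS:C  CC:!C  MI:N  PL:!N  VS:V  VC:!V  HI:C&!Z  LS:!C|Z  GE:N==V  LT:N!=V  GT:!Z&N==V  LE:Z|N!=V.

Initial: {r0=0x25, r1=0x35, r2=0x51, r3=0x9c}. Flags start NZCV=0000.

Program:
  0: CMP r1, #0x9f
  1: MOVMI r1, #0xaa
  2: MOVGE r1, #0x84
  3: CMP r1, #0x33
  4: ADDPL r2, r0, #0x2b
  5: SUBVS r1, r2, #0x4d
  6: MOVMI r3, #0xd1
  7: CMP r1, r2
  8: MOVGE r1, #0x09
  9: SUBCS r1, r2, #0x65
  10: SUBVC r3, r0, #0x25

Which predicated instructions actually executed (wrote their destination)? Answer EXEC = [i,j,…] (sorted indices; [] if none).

EXEC = [1,2,4,5,10]

0: ✓ CMP  NZCV=1001
1: ✓ MOVMI  r1←0xaa
2: ✓ MOVGE  r1←0x84
3: ✓ CMP  NZCV=0011
4: ✓ ADDPL  r2←0x50
5: ✓ SUBVS  r1←0x03
6: · MOVMI
7: ✓ CMP  NZCV=1000
8: · MOVGE
9: · SUBCS
10: ✓ SUBVC  r3←0x00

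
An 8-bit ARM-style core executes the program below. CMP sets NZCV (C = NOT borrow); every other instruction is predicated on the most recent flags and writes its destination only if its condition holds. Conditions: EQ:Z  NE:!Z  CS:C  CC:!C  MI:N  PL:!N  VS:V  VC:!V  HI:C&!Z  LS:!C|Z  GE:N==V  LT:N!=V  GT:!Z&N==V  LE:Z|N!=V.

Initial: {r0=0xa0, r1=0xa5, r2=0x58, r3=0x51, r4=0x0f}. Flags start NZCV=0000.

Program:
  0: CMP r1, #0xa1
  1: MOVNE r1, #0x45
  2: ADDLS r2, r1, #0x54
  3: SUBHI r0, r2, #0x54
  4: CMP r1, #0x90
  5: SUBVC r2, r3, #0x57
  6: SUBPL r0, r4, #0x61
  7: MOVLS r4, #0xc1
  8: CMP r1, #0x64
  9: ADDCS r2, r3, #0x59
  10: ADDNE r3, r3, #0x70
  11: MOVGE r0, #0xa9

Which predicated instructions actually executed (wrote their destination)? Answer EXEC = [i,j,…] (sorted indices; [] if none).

[0] flags=0010 → (cmp)
[1] flags=0010 NE?T → r1=0x45
[2] flags=0010 LS?F → skip
[3] flags=0010 HI?T → r0=0x04
[4] flags=1001 → (cmp)
[5] flags=1001 VC?F → skip
[6] flags=1001 PL?F → skip
[7] flags=1001 LS?T → r4=0xc1
[8] flags=1000 → (cmp)
[9] flags=1000 CS?F → skip
[10] flags=1000 NE?T → r3=0xc1
[11] flags=1000 GE?F → skip

EXEC = [1,3,7,10]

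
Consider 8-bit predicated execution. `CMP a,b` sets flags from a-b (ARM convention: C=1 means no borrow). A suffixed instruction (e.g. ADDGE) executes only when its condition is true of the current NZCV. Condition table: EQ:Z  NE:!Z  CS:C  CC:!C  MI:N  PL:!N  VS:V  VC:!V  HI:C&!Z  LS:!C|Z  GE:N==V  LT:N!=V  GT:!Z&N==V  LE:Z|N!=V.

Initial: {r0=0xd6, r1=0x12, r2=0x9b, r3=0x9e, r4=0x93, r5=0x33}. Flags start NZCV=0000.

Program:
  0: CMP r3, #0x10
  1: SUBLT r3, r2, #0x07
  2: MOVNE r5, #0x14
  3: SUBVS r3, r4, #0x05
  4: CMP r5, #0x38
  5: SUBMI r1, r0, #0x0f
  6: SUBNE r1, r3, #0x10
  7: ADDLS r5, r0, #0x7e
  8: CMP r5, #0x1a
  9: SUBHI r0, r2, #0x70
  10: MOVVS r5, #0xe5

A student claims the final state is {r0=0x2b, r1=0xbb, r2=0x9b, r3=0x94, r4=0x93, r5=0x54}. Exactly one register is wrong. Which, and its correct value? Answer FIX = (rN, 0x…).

FIX = (r1, 0x84)

[0] flags=1010 → (cmp)
[1] flags=1010 LT?T → r3=0x94
[2] flags=1010 NE?T → r5=0x14
[3] flags=1010 VS?F → skip
[4] flags=1000 → (cmp)
[5] flags=1000 MI?T → r1=0xc7
[6] flags=1000 NE?T → r1=0x84
[7] flags=1000 LS?T → r5=0x54
[8] flags=0010 → (cmp)
[9] flags=0010 HI?T → r0=0x2b
[10] flags=0010 VS?F → skip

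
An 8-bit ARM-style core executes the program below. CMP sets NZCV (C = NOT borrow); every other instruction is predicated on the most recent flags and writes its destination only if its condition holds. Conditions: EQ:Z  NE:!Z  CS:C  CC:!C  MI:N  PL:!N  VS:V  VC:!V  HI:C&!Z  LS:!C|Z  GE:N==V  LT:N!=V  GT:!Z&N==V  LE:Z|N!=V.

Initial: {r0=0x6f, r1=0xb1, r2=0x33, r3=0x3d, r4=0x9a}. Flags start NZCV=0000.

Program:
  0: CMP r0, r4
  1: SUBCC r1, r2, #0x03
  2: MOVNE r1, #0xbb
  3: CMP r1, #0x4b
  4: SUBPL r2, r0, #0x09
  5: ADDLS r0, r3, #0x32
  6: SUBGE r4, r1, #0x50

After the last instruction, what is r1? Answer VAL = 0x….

0: ✓ CMP  NZCV=1001
1: ✓ SUBCC  r1←0x30
2: ✓ MOVNE  r1←0xbb
3: ✓ CMP  NZCV=0011
4: ✓ SUBPL  r2←0x66
5: · ADDLS
6: · SUBGE

VAL = 0xbb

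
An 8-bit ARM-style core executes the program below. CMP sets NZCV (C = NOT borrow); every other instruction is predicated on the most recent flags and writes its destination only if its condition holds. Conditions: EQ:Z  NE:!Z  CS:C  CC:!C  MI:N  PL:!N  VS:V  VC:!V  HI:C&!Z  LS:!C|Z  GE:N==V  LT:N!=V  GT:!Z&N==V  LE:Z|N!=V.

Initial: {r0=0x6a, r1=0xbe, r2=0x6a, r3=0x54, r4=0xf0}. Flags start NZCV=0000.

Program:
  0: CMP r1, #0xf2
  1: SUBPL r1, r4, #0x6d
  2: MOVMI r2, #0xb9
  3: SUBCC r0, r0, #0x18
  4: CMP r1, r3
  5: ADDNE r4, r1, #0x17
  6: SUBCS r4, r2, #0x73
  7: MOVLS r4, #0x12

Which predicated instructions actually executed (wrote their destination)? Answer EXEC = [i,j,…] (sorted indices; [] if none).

EXEC = [2,3,5,6]

0: ✓ CMP  NZCV=1000
1: · SUBPL
2: ✓ MOVMI  r2←0xb9
3: ✓ SUBCC  r0←0x52
4: ✓ CMP  NZCV=0011
5: ✓ ADDNE  r4←0xd5
6: ✓ SUBCS  r4←0x46
7: · MOVLS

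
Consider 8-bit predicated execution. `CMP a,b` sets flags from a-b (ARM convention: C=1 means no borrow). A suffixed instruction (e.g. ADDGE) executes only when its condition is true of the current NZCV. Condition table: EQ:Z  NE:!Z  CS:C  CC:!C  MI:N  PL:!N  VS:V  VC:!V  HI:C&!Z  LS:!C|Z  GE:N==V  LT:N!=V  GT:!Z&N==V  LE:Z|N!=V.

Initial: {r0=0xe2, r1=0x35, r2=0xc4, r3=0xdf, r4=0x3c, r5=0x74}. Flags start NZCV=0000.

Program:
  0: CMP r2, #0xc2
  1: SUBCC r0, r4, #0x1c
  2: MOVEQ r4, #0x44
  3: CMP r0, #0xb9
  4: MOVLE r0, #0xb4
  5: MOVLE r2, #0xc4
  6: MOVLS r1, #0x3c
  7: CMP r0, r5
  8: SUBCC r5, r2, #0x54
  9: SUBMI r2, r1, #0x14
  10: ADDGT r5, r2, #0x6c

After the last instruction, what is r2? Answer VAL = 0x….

VAL = 0xc4

0: ✓ CMP  NZCV=0010
1: · SUBCC
2: · MOVEQ
3: ✓ CMP  NZCV=0010
4: · MOVLE
5: · MOVLE
6: · MOVLS
7: ✓ CMP  NZCV=0011
8: · SUBCC
9: · SUBMI
10: · ADDGT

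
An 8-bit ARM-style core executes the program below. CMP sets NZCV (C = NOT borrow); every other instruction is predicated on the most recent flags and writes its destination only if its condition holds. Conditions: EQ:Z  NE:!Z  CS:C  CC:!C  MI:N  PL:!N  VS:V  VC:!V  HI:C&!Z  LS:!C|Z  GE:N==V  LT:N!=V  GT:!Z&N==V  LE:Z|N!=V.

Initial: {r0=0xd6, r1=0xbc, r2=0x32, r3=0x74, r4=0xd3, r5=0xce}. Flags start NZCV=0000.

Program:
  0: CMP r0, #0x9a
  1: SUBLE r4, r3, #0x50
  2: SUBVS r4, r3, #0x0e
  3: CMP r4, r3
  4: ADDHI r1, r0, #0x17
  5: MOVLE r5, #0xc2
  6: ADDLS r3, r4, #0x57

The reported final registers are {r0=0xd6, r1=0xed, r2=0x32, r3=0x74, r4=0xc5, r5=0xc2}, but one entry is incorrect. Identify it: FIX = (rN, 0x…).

FIX = (r4, 0xd3)

[0] flags=0010 → (cmp)
[1] flags=0010 LE?F → skip
[2] flags=0010 VS?F → skip
[3] flags=0011 → (cmp)
[4] flags=0011 HI?T → r1=0xed
[5] flags=0011 LE?T → r5=0xc2
[6] flags=0011 LS?F → skip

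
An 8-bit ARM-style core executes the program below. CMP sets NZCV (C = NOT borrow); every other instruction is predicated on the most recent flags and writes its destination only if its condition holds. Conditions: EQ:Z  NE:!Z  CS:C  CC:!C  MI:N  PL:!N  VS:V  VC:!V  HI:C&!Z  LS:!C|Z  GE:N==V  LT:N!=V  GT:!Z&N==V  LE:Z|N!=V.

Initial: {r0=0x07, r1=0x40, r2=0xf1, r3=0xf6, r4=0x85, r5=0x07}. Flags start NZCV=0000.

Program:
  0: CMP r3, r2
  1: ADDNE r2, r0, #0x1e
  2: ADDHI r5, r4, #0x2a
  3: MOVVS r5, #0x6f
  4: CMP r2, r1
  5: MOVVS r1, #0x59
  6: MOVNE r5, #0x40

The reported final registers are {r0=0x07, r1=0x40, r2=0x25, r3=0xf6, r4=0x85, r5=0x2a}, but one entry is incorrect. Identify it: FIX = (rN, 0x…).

FIX = (r5, 0x40)

0: ✓ CMP  NZCV=0010
1: ✓ ADDNE  r2←0x25
2: ✓ ADDHI  r5←0xaf
3: · MOVVS
4: ✓ CMP  NZCV=1000
5: · MOVVS
6: ✓ MOVNE  r5←0x40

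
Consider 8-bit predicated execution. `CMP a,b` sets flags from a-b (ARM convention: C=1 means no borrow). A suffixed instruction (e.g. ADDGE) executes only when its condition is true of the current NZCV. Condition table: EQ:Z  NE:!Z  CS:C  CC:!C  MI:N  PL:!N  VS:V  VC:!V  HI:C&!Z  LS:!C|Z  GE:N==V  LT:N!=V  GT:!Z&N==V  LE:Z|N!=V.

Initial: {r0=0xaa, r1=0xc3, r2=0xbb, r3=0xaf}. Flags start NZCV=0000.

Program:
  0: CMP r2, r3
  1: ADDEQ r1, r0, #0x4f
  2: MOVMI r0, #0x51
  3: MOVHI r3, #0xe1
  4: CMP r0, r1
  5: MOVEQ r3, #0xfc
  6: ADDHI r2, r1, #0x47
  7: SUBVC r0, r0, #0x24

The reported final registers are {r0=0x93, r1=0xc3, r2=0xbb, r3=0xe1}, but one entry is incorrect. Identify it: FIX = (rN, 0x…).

0: ✓ CMP  NZCV=0010
1: · ADDEQ
2: · MOVMI
3: ✓ MOVHI  r3←0xe1
4: ✓ CMP  NZCV=1000
5: · MOVEQ
6: · ADDHI
7: ✓ SUBVC  r0←0x86

FIX = (r0, 0x86)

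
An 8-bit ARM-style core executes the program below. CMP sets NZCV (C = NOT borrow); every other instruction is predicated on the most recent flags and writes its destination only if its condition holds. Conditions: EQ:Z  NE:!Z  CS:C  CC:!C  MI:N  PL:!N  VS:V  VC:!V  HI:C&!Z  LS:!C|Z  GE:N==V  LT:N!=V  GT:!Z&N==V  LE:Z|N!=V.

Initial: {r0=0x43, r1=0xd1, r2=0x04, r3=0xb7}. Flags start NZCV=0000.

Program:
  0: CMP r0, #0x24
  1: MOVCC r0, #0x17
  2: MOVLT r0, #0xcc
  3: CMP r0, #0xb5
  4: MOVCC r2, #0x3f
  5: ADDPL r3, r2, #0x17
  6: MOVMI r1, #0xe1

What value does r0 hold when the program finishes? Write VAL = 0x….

VAL = 0x43

0: ✓ CMP  NZCV=0010
1: · MOVCC
2: · MOVLT
3: ✓ CMP  NZCV=1001
4: ✓ MOVCC  r2←0x3f
5: · ADDPL
6: ✓ MOVMI  r1←0xe1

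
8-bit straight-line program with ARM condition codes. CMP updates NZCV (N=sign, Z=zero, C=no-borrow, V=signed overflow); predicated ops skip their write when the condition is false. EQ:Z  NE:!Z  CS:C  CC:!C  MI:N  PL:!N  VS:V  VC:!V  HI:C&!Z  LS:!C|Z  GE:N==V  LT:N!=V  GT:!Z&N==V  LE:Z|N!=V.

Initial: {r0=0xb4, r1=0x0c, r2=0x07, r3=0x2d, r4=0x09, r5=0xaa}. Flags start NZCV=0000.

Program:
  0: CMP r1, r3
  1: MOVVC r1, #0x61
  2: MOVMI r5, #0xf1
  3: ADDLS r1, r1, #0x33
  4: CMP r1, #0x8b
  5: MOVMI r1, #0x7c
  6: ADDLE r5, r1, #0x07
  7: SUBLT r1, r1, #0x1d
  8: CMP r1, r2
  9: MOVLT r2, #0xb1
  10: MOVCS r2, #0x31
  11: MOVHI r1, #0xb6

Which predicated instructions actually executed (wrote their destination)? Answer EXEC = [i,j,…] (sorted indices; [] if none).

0: ✓ CMP  NZCV=1000
1: ✓ MOVVC  r1←0x61
2: ✓ MOVMI  r5←0xf1
3: ✓ ADDLS  r1←0x94
4: ✓ CMP  NZCV=0010
5: · MOVMI
6: · ADDLE
7: · SUBLT
8: ✓ CMP  NZCV=1010
9: ✓ MOVLT  r2←0xb1
10: ✓ MOVCS  r2←0x31
11: ✓ MOVHI  r1←0xb6

EXEC = [1,2,3,9,10,11]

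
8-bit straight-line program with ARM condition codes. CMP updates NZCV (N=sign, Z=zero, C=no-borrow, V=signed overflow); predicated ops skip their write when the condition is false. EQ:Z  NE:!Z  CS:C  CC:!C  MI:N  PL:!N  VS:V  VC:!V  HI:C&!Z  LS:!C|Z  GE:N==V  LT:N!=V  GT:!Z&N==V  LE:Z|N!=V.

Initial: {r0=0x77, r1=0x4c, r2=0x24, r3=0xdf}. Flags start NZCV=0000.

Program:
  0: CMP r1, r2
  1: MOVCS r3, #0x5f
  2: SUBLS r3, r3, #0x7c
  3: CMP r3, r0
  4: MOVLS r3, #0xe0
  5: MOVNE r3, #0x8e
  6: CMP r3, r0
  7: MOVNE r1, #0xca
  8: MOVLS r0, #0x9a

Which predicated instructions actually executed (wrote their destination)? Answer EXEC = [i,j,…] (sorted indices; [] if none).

[0] flags=0010 → (cmp)
[1] flags=0010 CS?T → r3=0x5f
[2] flags=0010 LS?F → skip
[3] flags=1000 → (cmp)
[4] flags=1000 LS?T → r3=0xe0
[5] flags=1000 NE?T → r3=0x8e
[6] flags=0011 → (cmp)
[7] flags=0011 NE?T → r1=0xca
[8] flags=0011 LS?F → skip

EXEC = [1,4,5,7]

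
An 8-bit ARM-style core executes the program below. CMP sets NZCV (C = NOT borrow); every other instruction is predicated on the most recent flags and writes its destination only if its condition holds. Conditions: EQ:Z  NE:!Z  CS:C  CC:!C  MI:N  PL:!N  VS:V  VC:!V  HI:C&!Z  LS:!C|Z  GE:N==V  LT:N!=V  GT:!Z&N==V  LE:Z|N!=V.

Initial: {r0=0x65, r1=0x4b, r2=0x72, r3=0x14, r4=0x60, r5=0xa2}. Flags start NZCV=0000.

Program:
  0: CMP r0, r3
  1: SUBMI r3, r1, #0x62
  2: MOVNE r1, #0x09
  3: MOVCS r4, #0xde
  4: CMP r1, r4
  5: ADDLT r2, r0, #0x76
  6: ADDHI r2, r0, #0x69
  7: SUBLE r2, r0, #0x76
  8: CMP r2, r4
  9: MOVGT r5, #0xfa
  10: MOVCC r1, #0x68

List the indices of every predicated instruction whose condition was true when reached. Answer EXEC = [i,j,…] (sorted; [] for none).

[0] flags=0010 → (cmp)
[1] flags=0010 MI?F → skip
[2] flags=0010 NE?T → r1=0x09
[3] flags=0010 CS?T → r4=0xde
[4] flags=0000 → (cmp)
[5] flags=0000 LT?F → skip
[6] flags=0000 HI?F → skip
[7] flags=0000 LE?F → skip
[8] flags=1001 → (cmp)
[9] flags=1001 GT?T → r5=0xfa
[10] flags=1001 CC?T → r1=0x68

EXEC = [2,3,9,10]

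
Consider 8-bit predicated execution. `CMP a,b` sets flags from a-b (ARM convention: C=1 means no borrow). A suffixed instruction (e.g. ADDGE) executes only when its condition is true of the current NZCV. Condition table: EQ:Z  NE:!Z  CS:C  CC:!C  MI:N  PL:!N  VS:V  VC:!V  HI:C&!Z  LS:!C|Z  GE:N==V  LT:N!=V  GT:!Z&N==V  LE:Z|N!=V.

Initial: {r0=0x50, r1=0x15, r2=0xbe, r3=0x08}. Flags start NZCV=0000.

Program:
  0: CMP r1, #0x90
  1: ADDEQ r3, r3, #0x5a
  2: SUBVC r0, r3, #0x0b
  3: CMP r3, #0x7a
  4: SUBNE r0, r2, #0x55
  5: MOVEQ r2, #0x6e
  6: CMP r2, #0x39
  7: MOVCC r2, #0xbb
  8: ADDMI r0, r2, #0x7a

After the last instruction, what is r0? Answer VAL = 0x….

VAL = 0x38

0: ✓ CMP  NZCV=1001
1: · ADDEQ
2: · SUBVC
3: ✓ CMP  NZCV=1000
4: ✓ SUBNE  r0←0x69
5: · MOVEQ
6: ✓ CMP  NZCV=1010
7: · MOVCC
8: ✓ ADDMI  r0←0x38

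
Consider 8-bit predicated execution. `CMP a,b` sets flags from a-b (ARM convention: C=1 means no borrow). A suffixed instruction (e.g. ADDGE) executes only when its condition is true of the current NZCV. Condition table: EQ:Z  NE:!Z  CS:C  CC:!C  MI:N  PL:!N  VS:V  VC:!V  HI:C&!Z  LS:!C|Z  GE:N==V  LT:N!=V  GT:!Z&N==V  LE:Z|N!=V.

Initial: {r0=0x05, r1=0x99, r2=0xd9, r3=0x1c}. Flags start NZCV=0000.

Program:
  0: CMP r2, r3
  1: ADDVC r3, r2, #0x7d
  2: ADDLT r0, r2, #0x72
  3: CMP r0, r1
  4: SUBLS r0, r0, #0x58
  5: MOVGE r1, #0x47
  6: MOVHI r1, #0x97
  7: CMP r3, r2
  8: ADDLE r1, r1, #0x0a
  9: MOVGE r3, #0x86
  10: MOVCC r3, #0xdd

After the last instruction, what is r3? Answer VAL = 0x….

[0] flags=1010 → (cmp)
[1] flags=1010 VC?T → r3=0x56
[2] flags=1010 LT?T → r0=0x4b
[3] flags=1001 → (cmp)
[4] flags=1001 LS?T → r0=0xf3
[5] flags=1001 GE?T → r1=0x47
[6] flags=1001 HI?F → skip
[7] flags=0000 → (cmp)
[8] flags=0000 LE?F → skip
[9] flags=0000 GE?T → r3=0x86
[10] flags=0000 CC?T → r3=0xdd

VAL = 0xdd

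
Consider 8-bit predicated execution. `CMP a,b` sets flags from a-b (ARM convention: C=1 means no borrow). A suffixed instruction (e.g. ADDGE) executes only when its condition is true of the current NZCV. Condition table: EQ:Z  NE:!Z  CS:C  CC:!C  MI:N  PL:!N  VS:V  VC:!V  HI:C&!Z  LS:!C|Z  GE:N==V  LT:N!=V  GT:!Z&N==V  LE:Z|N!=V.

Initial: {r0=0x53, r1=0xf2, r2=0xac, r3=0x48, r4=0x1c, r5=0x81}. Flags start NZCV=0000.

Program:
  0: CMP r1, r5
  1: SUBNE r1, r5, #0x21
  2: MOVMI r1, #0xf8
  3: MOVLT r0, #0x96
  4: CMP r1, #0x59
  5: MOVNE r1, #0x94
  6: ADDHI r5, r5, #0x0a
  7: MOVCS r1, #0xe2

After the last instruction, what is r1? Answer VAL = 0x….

VAL = 0xe2

0: ✓ CMP  NZCV=0010
1: ✓ SUBNE  r1←0x60
2: · MOVMI
3: · MOVLT
4: ✓ CMP  NZCV=0010
5: ✓ MOVNE  r1←0x94
6: ✓ ADDHI  r5←0x8b
7: ✓ MOVCS  r1←0xe2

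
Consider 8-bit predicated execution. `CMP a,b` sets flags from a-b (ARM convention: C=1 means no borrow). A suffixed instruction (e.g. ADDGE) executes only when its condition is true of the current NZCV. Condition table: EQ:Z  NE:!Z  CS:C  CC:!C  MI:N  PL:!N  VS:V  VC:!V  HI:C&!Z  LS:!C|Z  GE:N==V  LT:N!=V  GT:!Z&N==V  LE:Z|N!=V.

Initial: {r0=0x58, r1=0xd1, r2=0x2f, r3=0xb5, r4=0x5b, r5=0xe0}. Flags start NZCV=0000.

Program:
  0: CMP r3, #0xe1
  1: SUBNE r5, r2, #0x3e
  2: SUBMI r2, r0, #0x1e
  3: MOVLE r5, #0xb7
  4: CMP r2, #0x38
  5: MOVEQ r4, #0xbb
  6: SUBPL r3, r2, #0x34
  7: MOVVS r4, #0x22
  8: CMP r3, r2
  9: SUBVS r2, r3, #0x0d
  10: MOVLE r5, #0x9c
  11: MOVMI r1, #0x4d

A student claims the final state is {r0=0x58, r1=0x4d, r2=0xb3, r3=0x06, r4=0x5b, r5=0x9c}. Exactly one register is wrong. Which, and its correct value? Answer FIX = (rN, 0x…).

[0] flags=1000 → (cmp)
[1] flags=1000 NE?T → r5=0xf1
[2] flags=1000 MI?T → r2=0x3a
[3] flags=1000 LE?T → r5=0xb7
[4] flags=0010 → (cmp)
[5] flags=0010 EQ?F → skip
[6] flags=0010 PL?T → r3=0x06
[7] flags=0010 VS?F → skip
[8] flags=1000 → (cmp)
[9] flags=1000 VS?F → skip
[10] flags=1000 LE?T → r5=0x9c
[11] flags=1000 MI?T → r1=0x4d

FIX = (r2, 0x3a)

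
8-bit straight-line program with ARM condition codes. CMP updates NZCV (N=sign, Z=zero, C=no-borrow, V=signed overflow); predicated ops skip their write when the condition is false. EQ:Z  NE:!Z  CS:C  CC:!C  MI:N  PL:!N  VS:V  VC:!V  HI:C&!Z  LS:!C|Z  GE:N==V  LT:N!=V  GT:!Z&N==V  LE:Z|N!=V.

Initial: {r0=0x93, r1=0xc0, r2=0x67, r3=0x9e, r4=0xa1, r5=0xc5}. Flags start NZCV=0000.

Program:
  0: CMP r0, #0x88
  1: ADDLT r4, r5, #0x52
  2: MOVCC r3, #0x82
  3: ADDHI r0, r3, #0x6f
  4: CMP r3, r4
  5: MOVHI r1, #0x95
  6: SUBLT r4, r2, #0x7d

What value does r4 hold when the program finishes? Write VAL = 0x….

[0] flags=0010 → (cmp)
[1] flags=0010 LT?F → skip
[2] flags=0010 CC?F → skip
[3] flags=0010 HI?T → r0=0x0d
[4] flags=1000 → (cmp)
[5] flags=1000 HI?F → skip
[6] flags=1000 LT?T → r4=0xea

VAL = 0xea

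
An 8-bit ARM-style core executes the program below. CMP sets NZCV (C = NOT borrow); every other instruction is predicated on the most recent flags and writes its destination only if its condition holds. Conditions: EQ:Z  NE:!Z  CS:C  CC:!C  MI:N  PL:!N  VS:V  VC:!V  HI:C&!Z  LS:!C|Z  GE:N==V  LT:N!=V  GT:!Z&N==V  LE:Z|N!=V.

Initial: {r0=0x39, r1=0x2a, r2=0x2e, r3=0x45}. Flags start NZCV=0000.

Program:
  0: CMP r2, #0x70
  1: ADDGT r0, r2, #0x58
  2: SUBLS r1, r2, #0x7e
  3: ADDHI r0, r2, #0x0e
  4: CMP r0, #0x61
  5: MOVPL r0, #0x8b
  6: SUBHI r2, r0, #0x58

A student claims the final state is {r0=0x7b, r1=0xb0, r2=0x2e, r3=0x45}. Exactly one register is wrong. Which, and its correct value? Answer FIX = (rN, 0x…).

0: ✓ CMP  NZCV=1000
1: · ADDGT
2: ✓ SUBLS  r1←0xb0
3: · ADDHI
4: ✓ CMP  NZCV=1000
5: · MOVPL
6: · SUBHI

FIX = (r0, 0x39)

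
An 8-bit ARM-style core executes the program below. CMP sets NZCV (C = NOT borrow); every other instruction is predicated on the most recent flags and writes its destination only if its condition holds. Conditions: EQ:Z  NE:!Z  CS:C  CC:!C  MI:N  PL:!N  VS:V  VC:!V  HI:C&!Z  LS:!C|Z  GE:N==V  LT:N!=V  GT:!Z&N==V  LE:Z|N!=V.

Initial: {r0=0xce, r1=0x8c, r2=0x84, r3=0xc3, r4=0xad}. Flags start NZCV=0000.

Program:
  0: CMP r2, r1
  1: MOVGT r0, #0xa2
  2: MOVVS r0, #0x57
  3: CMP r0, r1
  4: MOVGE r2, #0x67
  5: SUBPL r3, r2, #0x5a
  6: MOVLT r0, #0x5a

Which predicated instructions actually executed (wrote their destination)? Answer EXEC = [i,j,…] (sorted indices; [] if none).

[0] flags=1000 → (cmp)
[1] flags=1000 GT?F → skip
[2] flags=1000 VS?F → skip
[3] flags=0010 → (cmp)
[4] flags=0010 GE?T → r2=0x67
[5] flags=0010 PL?T → r3=0x0d
[6] flags=0010 LT?F → skip

EXEC = [4,5]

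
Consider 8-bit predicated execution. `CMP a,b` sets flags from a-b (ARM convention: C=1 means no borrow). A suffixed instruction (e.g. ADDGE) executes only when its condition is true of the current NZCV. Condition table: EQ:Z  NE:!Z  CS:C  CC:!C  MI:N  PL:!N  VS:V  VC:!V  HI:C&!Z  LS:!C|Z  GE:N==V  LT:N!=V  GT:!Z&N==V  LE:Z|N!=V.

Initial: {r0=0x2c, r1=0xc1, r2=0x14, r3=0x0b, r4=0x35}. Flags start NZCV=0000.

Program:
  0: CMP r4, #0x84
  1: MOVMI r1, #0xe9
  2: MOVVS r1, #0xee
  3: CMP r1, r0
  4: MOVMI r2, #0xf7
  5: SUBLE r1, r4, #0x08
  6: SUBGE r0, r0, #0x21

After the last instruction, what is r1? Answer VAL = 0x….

[0] flags=1001 → (cmp)
[1] flags=1001 MI?T → r1=0xe9
[2] flags=1001 VS?T → r1=0xee
[3] flags=1010 → (cmp)
[4] flags=1010 MI?T → r2=0xf7
[5] flags=1010 LE?T → r1=0x2d
[6] flags=1010 GE?F → skip

VAL = 0x2d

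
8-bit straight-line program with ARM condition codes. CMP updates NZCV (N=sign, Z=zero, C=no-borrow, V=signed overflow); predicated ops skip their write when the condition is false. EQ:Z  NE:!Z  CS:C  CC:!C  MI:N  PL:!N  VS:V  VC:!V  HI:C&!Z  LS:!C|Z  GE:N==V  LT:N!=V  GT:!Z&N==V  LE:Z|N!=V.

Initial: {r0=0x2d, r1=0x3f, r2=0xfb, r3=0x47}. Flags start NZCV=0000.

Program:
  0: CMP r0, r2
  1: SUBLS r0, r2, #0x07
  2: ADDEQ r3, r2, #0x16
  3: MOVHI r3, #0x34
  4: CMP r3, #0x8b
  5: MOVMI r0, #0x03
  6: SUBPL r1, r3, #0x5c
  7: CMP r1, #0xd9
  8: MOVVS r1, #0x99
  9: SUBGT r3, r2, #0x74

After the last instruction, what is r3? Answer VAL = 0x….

[0] flags=0000 → (cmp)
[1] flags=0000 LS?T → r0=0xf4
[2] flags=0000 EQ?F → skip
[3] flags=0000 HI?F → skip
[4] flags=1001 → (cmp)
[5] flags=1001 MI?T → r0=0x03
[6] flags=1001 PL?F → skip
[7] flags=0000 → (cmp)
[8] flags=0000 VS?F → skip
[9] flags=0000 GT?T → r3=0x87

VAL = 0x87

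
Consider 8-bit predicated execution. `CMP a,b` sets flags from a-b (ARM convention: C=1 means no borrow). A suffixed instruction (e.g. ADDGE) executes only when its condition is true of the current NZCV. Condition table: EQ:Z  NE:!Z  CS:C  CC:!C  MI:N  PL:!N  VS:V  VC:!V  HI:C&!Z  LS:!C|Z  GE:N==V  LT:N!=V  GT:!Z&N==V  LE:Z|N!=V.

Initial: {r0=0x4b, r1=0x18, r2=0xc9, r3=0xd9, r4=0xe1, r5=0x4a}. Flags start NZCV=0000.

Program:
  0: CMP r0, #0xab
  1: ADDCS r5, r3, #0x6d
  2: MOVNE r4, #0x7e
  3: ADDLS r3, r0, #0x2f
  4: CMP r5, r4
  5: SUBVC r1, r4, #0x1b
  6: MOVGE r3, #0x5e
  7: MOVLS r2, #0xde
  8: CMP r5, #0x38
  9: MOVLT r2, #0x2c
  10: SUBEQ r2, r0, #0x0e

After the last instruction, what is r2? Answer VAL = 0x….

VAL = 0xde

0: ✓ CMP  NZCV=1001
1: · ADDCS
2: ✓ MOVNE  r4←0x7e
3: ✓ ADDLS  r3←0x7a
4: ✓ CMP  NZCV=1000
5: ✓ SUBVC  r1←0x63
6: · MOVGE
7: ✓ MOVLS  r2←0xde
8: ✓ CMP  NZCV=0010
9: · MOVLT
10: · SUBEQ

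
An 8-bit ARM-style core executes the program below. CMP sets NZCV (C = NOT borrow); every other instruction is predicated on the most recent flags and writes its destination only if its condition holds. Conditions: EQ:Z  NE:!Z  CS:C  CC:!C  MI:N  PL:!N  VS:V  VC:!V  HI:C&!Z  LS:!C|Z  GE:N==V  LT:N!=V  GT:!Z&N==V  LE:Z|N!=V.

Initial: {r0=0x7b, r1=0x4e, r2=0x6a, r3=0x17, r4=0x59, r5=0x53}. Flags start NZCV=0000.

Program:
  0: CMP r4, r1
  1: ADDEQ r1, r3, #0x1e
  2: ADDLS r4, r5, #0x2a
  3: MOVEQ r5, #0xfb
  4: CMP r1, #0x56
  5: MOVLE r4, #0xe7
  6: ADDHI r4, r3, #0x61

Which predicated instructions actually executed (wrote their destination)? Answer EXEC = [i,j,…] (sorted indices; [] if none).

EXEC = [5]

0: ✓ CMP  NZCV=0010
1: · ADDEQ
2: · ADDLS
3: · MOVEQ
4: ✓ CMP  NZCV=1000
5: ✓ MOVLE  r4←0xe7
6: · ADDHI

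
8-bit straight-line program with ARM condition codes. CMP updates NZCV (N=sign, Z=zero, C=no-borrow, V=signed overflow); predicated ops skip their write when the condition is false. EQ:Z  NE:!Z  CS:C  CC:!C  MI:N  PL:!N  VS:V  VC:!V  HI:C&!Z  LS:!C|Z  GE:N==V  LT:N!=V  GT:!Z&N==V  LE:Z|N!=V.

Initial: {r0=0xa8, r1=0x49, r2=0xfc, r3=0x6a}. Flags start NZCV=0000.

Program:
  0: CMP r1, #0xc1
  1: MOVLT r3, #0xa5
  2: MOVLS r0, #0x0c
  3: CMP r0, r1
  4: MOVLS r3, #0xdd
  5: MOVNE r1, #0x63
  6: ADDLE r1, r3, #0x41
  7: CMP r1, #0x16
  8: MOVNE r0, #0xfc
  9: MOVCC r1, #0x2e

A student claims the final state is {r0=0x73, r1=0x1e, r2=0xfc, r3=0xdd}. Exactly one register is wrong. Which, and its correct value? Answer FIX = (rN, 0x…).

FIX = (r0, 0xfc)

0: ✓ CMP  NZCV=1001
1: · MOVLT
2: ✓ MOVLS  r0←0x0c
3: ✓ CMP  NZCV=1000
4: ✓ MOVLS  r3←0xdd
5: ✓ MOVNE  r1←0x63
6: ✓ ADDLE  r1←0x1e
7: ✓ CMP  NZCV=0010
8: ✓ MOVNE  r0←0xfc
9: · MOVCC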